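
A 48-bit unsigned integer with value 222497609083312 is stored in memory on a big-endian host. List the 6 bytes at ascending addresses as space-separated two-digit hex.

CA 5C 42 F3 E9 B0

222497609083312 in hexadecimal, padded to 48 bits, is 0xCA5C42F3E9B0.
Split into bytes (most-significant first): CA 5C 42 F3 E9 B0.
Big-endian: lowest address holds the most-significant byte.
So the memory order matches the most-significant-first order: CA 5C 42 F3 E9 B0.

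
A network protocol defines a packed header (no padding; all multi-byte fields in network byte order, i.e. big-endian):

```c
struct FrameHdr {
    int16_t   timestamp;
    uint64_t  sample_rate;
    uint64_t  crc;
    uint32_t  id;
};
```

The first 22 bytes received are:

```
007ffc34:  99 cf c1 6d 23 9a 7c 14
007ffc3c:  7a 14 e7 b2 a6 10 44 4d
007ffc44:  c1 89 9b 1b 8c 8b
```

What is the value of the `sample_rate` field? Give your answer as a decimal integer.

`sample_rate` follows `timestamp` (2 bytes), so it starts at byte offset 2 and occupies 8 bytes.
Bytes at offsets 2..9: C1 6D 23 9A 7C 14 7A 14.
Big-endian stores the most-significant byte at the lowest address.
The bytes are already most-significant first: 0xC16D239A7C147A14.
0xC16D239A7C147A14 = 13937835568195205652.

13937835568195205652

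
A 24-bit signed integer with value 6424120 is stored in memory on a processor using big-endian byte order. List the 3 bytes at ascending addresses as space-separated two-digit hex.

62 06 38

6424120 in hexadecimal, padded to 24 bits, is 0x620638.
Split into bytes (most-significant first): 62 06 38.
Big-endian: lowest address holds the most-significant byte.
So the memory order matches the most-significant-first order: 62 06 38.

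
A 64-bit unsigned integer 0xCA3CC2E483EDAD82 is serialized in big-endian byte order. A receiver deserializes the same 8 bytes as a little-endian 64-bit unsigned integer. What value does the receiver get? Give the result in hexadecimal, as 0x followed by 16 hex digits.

0x82ADED83E4C23CCA

Stored big-endian, the bytes at ascending addresses are CA 3C C2 E4 83 ED AD 82.
Read back as little-endian, the first byte is least significant, giving 0x82ADED83E4C23CCA.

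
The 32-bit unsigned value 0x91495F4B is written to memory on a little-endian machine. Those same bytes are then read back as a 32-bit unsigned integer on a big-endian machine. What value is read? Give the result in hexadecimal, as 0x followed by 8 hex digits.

Stored little-endian, the bytes at ascending addresses are 4B 5F 49 91.
Read back as big-endian, the last byte is least significant, giving 0x4B5F4991.

0x4B5F4991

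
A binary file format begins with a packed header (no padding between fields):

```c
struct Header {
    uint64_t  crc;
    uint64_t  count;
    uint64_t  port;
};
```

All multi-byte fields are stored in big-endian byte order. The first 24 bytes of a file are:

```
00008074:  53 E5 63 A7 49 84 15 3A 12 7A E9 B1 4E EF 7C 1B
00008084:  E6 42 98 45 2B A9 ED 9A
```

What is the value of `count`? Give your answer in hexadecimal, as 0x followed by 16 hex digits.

0x127AE9B14EEF7C1B

`count` follows `crc` (8 bytes), so it starts at byte offset 8 and occupies 8 bytes.
Bytes at offsets 8..15: 12 7A E9 B1 4E EF 7C 1B.
In big-endian order the high byte comes first in memory.
The bytes are already most-significant first: 0x127AE9B14EEF7C1B.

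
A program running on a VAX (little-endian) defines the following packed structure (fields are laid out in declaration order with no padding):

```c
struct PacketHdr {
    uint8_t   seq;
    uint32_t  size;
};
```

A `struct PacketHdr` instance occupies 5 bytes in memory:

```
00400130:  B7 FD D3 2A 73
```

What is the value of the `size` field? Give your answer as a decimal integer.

1932186621

`size` follows `seq` (1 byte), so it starts at byte offset 1 and occupies 4 bytes.
Bytes at offsets 1..4: FD D3 2A 73.
In little-endian order the low byte comes first in memory.
Reassemble most-significant byte first: 73 2A D3 FD → 0x732AD3FD.
0x732AD3FD = 1932186621.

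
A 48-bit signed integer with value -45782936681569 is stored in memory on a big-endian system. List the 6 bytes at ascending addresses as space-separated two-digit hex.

Two's complement of -45782936681569 in 48 bits: 45782936681569 = 0x29A3ABAD7C61; invert → 0xD65C5452839E; add 1 → 0xD65C5452839F.
Split into bytes (most-significant first): D6 5C 54 52 83 9F.
Big-endian stores the most-significant byte at the lowest address.
So the memory order matches the most-significant-first order: D6 5C 54 52 83 9F.

D6 5C 54 52 83 9F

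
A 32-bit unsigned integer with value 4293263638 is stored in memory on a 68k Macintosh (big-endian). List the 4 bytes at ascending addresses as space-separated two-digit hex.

FF E6 01 16

4293263638 in hexadecimal, padded to 32 bits, is 0xFFE60116.
Split into bytes (most-significant first): FF E6 01 16.
Big-endian: lowest address holds the most-significant byte.
So the memory order matches the most-significant-first order: FF E6 01 16.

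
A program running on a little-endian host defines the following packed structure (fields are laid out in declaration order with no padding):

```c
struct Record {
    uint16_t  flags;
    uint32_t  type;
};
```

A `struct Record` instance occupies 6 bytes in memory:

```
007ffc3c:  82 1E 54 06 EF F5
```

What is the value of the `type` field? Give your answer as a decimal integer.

`type` follows `flags` (2 bytes), so it starts at byte offset 2 and occupies 4 bytes.
Bytes at offsets 2..5: 54 06 EF F5.
In little-endian order the low byte comes first in memory.
Reassemble most-significant byte first: F5 EF 06 54 → 0xF5EF0654.
0xF5EF0654 = 4126082644.

4126082644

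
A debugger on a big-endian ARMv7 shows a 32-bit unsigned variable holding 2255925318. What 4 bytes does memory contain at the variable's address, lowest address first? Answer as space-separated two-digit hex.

86 76 B0 46

2255925318 in hexadecimal, padded to 32 bits, is 0x8676B046.
Split into bytes (most-significant first): 86 76 B0 46.
In big-endian order the high byte comes first in memory.
So the memory order matches the most-significant-first order: 86 76 B0 46.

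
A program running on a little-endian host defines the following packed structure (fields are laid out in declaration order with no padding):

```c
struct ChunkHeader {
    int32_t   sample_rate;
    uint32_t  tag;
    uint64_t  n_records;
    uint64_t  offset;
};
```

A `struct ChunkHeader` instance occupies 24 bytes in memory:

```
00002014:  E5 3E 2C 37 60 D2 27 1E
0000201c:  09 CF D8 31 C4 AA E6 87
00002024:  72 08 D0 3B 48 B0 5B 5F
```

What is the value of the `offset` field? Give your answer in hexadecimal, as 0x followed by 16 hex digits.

`offset` follows `sample_rate` (4 B), `tag` (4 B), `n_records` (8 B), so it starts at offset 4 + 4 + 8 = 16 and occupies 8 bytes.
Bytes at offsets 16..23: 72 08 D0 3B 48 B0 5B 5F.
Little-endian stores the least-significant byte at the lowest address.
Reassemble most-significant byte first: 5F 5B B0 48 3B D0 08 72 → 0x5F5BB0483BD00872.

0x5F5BB0483BD00872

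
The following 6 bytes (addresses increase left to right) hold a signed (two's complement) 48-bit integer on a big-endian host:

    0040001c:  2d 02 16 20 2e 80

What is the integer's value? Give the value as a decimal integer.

Big-endian stores the most-significant byte at the lowest address.
The bytes are already most-significant first: 0x2D0216202E80.
0x2D0216202E80 = 49486984392320.

49486984392320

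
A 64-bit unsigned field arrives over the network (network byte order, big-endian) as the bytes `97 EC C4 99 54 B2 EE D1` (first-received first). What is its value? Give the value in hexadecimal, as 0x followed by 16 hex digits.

In big-endian order the high byte comes first in memory.
The bytes are already most-significant first: 0x97ECC49954B2EED1.

0x97ECC49954B2EED1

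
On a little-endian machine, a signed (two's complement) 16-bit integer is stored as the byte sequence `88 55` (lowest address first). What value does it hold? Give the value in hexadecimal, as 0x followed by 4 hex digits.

0x5588

Little-endian: lowest address holds the least-significant byte.
Reassemble most-significant byte first: 55 88 → 0x5588.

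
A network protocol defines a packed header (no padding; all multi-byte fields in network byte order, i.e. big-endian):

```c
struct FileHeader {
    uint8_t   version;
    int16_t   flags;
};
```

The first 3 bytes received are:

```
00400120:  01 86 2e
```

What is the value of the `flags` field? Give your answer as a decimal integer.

-31186

`flags` follows `version` (1 byte), so it starts at byte offset 1 and occupies 2 bytes.
Bytes at offsets 1..2: 86 2E.
Big-endian: lowest address holds the most-significant byte.
The bytes are already most-significant first: 0x862E.
Top bit is set, so as a signed 16-bit value this is 0x862E − 2^16 = -31186.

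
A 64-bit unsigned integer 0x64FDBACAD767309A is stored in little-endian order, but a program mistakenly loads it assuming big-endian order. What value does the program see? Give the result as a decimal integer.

11110494457239895396

Stored little-endian, the bytes at ascending addresses are 9A 30 67 D7 CA BA FD 64.
Read back as big-endian, the last byte is least significant, giving 0x9A3067D7CABAFD64.
0x9A3067D7CABAFD64 = 11110494457239895396.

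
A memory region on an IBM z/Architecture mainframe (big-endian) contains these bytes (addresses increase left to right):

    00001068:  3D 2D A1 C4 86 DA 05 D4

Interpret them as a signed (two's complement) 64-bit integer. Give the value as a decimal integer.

4408357475713680852

Big-endian: lowest address holds the most-significant byte.
The bytes are already most-significant first: 0x3D2DA1C486DA05D4.
0x3D2DA1C486DA05D4 = 4408357475713680852.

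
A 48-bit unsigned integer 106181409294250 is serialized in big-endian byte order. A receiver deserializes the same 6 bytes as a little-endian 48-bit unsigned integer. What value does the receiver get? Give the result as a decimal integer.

106181409294250 in 48-bit hexadecimal is 0x6092492EC7AA.
Stored big-endian, the bytes at ascending addresses are 60 92 49 2E C7 AA.
Read back as little-endian, the first byte is least significant, giving 0xAAC72E499260.
0xAAC72E499260 = 187772451787360.

187772451787360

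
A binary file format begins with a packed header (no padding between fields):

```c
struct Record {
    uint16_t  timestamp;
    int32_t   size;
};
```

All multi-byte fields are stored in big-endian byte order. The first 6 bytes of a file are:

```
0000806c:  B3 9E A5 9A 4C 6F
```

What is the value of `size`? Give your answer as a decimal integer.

-1516614545

`size` follows `timestamp` (2 bytes), so it starts at byte offset 2 and occupies 4 bytes.
Bytes at offsets 2..5: A5 9A 4C 6F.
In big-endian order the high byte comes first in memory.
The bytes are already most-significant first: 0xA59A4C6F.
Top bit is set, so as a signed 32-bit value this is 0xA59A4C6F − 2^32 = -1516614545.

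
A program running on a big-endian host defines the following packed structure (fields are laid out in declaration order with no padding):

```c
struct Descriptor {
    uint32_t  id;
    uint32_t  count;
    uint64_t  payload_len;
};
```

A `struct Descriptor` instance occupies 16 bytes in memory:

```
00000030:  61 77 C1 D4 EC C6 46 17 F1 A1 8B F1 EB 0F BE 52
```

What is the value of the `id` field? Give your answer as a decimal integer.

`id` is the first field, at byte offset 0, occupying 4 bytes.
Bytes at offsets 0..3: 61 77 C1 D4.
Big-endian: lowest address holds the most-significant byte.
The bytes are already most-significant first: 0x6177C1D4.
0x6177C1D4 = 1635238356.

1635238356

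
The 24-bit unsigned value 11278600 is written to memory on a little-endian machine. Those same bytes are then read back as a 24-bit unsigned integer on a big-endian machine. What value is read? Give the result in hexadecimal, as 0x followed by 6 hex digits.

11278600 in 24-bit hexadecimal is 0xAC1908.
Stored little-endian, the bytes at ascending addresses are 08 19 AC.
Read back as big-endian, the last byte is least significant, giving 0x0819AC.

0x0819AC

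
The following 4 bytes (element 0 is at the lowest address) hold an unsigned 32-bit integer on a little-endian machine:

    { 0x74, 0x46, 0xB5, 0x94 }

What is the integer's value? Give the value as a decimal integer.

Little-endian: lowest address holds the least-significant byte.
Reassemble most-significant byte first: 94 B5 46 74 → 0x94B54674.
0x94B54674 = 2494908020.

2494908020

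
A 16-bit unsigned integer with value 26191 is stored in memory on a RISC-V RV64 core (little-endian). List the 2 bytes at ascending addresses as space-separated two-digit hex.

4F 66

26191 in hexadecimal, padded to 16 bits, is 0x664F.
Split into bytes (most-significant first): 66 4F.
In little-endian order the low byte comes first in memory.
So at ascending addresses the bytes are 4F 66.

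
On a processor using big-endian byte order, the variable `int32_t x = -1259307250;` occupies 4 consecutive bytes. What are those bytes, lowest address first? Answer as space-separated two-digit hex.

Two's complement of -1259307250 in 32 bits: 1259307250 = 0x4B0F80F2; invert → 0xB4F07F0D; add 1 → 0xB4F07F0E.
Split into bytes (most-significant first): B4 F0 7F 0E.
Big-endian stores the most-significant byte at the lowest address.
So the memory order matches the most-significant-first order: B4 F0 7F 0E.

B4 F0 7F 0E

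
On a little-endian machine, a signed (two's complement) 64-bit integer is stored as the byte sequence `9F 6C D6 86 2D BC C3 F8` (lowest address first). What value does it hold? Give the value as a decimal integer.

-521366228123095905

Little-endian: lowest address holds the least-significant byte.
Reassemble most-significant byte first: F8 C3 BC 2D 86 D6 6C 9F → 0xF8C3BC2D86D66C9F.
Top bit is set, so as a signed 64-bit value this is 0xF8C3BC2D86D66C9F − 2^64 = -521366228123095905.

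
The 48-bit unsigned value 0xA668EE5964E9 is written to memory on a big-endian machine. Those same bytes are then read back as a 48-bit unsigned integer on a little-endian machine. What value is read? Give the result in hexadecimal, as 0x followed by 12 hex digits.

Stored big-endian, the bytes at ascending addresses are A6 68 EE 59 64 E9.
Read back as little-endian, the first byte is least significant, giving 0xE96459EE68A6.

0xE96459EE68A6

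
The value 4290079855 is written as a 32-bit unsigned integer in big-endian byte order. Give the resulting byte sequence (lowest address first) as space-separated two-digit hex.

4290079855 in hexadecimal, padded to 32 bits, is 0xFFB56C6F.
Split into bytes (most-significant first): FF B5 6C 6F.
In big-endian order the high byte comes first in memory.
So the memory order matches the most-significant-first order: FF B5 6C 6F.

FF B5 6C 6F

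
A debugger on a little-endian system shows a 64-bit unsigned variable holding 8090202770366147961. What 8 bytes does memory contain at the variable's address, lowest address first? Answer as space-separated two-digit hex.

79 2D 8E 50 8E 2C 46 70

8090202770366147961 in hexadecimal, padded to 64 bits, is 0x70462C8E508E2D79.
Split into bytes (most-significant first): 70 46 2C 8E 50 8E 2D 79.
Little-endian: lowest address holds the least-significant byte.
So at ascending addresses the bytes are 79 2D 8E 50 8E 2C 46 70.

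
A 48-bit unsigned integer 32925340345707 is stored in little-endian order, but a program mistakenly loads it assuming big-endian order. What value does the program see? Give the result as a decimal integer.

32925340345707 in 48-bit hexadecimal is 0x1DF20737256B.
Stored little-endian, the bytes at ascending addresses are 6B 25 37 07 F2 1D.
Read back as big-endian, the last byte is least significant, giving 0x6B253707F21D.
0x6B253707F21D = 117807581229597.

117807581229597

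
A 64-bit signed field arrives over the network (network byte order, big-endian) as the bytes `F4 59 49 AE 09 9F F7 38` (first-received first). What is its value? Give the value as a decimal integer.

Big-endian stores the most-significant byte at the lowest address.
The bytes are already most-significant first: 0xF45949AE099FF738.
Top bit is set, so as a signed 64-bit value this is 0xF45949AE099FF738 − 2^64 = -839558843693271240.

-839558843693271240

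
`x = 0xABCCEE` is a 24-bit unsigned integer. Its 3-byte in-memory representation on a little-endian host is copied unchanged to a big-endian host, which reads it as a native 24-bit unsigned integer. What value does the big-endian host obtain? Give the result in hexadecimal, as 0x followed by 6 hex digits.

Stored little-endian, the bytes at ascending addresses are EE CC AB.
Read back as big-endian, the last byte is least significant, giving 0xEECCAB.

0xEECCAB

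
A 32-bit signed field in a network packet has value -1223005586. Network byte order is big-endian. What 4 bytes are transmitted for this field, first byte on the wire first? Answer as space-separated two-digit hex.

Two's complement of -1223005586 in 32 bits: 1223005586 = 0x48E59592; invert → 0xB71A6A6D; add 1 → 0xB71A6A6E.
Split into bytes (most-significant first): B7 1A 6A 6E.
In big-endian order the high byte comes first in memory.
So the memory order matches the most-significant-first order: B7 1A 6A 6E.

B7 1A 6A 6E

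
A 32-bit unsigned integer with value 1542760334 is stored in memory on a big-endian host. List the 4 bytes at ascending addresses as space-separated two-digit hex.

1542760334 in hexadecimal, padded to 32 bits, is 0x5BF4A78E.
Split into bytes (most-significant first): 5B F4 A7 8E.
In big-endian order the high byte comes first in memory.
So the memory order matches the most-significant-first order: 5B F4 A7 8E.

5B F4 A7 8E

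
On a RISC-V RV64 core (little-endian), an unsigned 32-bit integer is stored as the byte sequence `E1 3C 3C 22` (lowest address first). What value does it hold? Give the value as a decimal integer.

Little-endian stores the least-significant byte at the lowest address.
Reassemble most-significant byte first: 22 3C 3C E1 → 0x223C3CE1.
0x223C3CE1 = 574373089.

574373089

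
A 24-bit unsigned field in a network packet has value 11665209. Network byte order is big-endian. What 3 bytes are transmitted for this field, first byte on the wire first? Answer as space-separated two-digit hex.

B1 FF 39

11665209 in hexadecimal, padded to 24 bits, is 0xB1FF39.
Split into bytes (most-significant first): B1 FF 39.
In big-endian order the high byte comes first in memory.
So the memory order matches the most-significant-first order: B1 FF 39.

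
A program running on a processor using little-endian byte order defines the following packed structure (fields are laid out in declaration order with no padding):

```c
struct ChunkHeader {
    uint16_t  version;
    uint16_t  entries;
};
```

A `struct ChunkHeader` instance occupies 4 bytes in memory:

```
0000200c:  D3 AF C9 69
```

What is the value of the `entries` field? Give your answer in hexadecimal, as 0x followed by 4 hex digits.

0x69C9

`entries` follows `version` (2 bytes), so it starts at byte offset 2 and occupies 2 bytes.
Bytes at offsets 2..3: C9 69.
Little-endian stores the least-significant byte at the lowest address.
Reassemble most-significant byte first: 69 C9 → 0x69C9.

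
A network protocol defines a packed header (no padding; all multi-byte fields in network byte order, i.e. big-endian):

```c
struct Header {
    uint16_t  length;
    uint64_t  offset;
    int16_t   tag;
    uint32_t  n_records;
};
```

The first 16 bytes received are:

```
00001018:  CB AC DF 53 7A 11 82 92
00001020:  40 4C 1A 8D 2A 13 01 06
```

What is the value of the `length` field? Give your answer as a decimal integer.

52140

`length` is the first field, at byte offset 0, occupying 2 bytes.
Bytes at offsets 0..1: CB AC.
Big-endian: lowest address holds the most-significant byte.
The bytes are already most-significant first: 0xCBAC.
0xCBAC = 52140.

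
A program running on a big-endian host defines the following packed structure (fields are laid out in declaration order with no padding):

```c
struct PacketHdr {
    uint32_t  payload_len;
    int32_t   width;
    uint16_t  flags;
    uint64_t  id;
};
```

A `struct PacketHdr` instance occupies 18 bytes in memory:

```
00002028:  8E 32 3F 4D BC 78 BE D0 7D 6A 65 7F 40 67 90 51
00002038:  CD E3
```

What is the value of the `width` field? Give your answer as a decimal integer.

-1132937520

`width` follows `payload_len` (4 bytes), so it starts at byte offset 4 and occupies 4 bytes.
Bytes at offsets 4..7: BC 78 BE D0.
In big-endian order the high byte comes first in memory.
The bytes are already most-significant first: 0xBC78BED0.
Top bit is set, so as a signed 32-bit value this is 0xBC78BED0 − 2^32 = -1132937520.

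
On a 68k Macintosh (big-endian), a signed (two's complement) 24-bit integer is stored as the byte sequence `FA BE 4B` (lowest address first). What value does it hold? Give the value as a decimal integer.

-344501

In big-endian order the high byte comes first in memory.
The bytes are already most-significant first: 0xFABE4B.
Top bit is set, so as a signed 24-bit value this is 0xFABE4B − 2^24 = -344501.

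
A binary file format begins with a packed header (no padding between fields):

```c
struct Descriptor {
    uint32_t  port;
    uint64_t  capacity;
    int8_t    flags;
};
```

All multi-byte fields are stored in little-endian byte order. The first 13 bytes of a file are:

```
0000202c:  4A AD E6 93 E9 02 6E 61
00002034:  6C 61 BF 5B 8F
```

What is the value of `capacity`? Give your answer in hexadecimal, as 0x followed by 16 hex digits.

0x5BBF616C616E02E9

`capacity` follows `port` (4 bytes), so it starts at byte offset 4 and occupies 8 bytes.
Bytes at offsets 4..11: E9 02 6E 61 6C 61 BF 5B.
Little-endian: lowest address holds the least-significant byte.
Reassemble most-significant byte first: 5B BF 61 6C 61 6E 02 E9 → 0x5BBF616C616E02E9.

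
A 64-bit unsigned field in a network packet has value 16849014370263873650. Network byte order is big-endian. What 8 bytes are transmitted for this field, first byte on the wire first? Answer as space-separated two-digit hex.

E9 D3 B9 4C C3 07 B8 72

16849014370263873650 in hexadecimal, padded to 64 bits, is 0xE9D3B94CC307B872.
Split into bytes (most-significant first): E9 D3 B9 4C C3 07 B8 72.
In big-endian order the high byte comes first in memory.
So the memory order matches the most-significant-first order: E9 D3 B9 4C C3 07 B8 72.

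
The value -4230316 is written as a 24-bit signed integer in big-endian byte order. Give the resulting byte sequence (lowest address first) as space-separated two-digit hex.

BF 73 54

Two's complement of -4230316 in 24 bits: 4230316 = 0x408CAC; invert → 0xBF7353; add 1 → 0xBF7354.
Split into bytes (most-significant first): BF 73 54.
Big-endian: lowest address holds the most-significant byte.
So the memory order matches the most-significant-first order: BF 73 54.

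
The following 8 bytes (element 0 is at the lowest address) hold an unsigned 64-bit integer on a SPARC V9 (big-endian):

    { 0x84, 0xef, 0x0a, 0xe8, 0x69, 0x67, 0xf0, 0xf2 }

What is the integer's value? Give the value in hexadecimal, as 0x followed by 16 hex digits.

0x84EF0AE86967F0F2

Big-endian stores the most-significant byte at the lowest address.
The bytes are already most-significant first: 0x84EF0AE86967F0F2.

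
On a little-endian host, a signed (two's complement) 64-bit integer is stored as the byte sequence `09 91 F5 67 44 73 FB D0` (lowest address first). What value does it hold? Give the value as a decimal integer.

In little-endian order the low byte comes first in memory.
Reassemble most-significant byte first: D0 FB 73 44 67 F5 91 09 → 0xD0FB734467F59109.
Top bit is set, so as a signed 64-bit value this is 0xD0FB734467F59109 − 2^64 = -3387987557027049207.

-3387987557027049207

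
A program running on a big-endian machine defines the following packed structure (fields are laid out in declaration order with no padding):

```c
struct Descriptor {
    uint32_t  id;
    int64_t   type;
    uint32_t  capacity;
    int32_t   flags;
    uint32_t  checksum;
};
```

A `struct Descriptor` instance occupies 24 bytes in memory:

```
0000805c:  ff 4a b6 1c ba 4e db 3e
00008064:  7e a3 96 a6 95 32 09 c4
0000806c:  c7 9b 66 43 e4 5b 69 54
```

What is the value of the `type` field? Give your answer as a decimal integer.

`type` follows `id` (4 bytes), so it starts at byte offset 4 and occupies 8 bytes.
Bytes at offsets 4..11: BA 4E DB 3E 7E A3 96 A6.
Big-endian stores the most-significant byte at the lowest address.
The bytes are already most-significant first: 0xBA4EDB3E7EA396A6.
Top bit is set, so as a signed 64-bit value this is 0xBA4EDB3E7EA396A6 − 2^64 = -5021835473012418906.

-5021835473012418906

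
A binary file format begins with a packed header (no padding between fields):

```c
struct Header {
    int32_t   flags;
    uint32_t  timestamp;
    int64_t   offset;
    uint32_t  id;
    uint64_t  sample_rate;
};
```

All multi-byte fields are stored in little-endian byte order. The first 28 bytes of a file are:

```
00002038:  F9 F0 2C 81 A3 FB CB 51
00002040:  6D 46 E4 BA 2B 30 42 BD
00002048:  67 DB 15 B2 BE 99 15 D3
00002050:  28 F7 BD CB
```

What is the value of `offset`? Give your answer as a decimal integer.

`offset` follows `flags` (4 B), `timestamp` (4 B), so it starts at offset 4 + 4 = 8 and occupies 8 bytes.
Bytes at offsets 8..15: 6D 46 E4 BA 2B 30 42 BD.
Little-endian: lowest address holds the least-significant byte.
Reassemble most-significant byte first: BD 42 30 2B BA E4 46 6D → 0xBD42302BBAE4466D.
Top bit is set, so as a signed 64-bit value this is 0xBD42302BBAE4466D − 2^64 = -4809228487701019027.

-4809228487701019027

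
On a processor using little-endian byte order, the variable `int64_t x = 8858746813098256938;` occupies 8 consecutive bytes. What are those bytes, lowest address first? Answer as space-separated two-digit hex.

8858746813098256938 in hexadecimal, padded to 64 bits, is 0x7AF0974A75D86A2A.
Split into bytes (most-significant first): 7A F0 97 4A 75 D8 6A 2A.
In little-endian order the low byte comes first in memory.
So at ascending addresses the bytes are 2A 6A D8 75 4A 97 F0 7A.

2A 6A D8 75 4A 97 F0 7A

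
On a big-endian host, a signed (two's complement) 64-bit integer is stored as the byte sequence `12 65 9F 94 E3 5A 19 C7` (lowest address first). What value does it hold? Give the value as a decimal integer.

1325641127148788167

In big-endian order the high byte comes first in memory.
The bytes are already most-significant first: 0x12659F94E35A19C7.
0x12659F94E35A19C7 = 1325641127148788167.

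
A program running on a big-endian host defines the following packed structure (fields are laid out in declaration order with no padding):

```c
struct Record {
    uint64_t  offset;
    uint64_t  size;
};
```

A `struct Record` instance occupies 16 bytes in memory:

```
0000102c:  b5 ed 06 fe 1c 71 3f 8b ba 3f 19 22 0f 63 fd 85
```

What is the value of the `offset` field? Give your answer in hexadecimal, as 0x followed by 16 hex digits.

`offset` is the first field, at byte offset 0, occupying 8 bytes.
Bytes at offsets 0..7: B5 ED 06 FE 1C 71 3F 8B.
Big-endian stores the most-significant byte at the lowest address.
The bytes are already most-significant first: 0xB5ED06FE1C713F8B.

0xB5ED06FE1C713F8B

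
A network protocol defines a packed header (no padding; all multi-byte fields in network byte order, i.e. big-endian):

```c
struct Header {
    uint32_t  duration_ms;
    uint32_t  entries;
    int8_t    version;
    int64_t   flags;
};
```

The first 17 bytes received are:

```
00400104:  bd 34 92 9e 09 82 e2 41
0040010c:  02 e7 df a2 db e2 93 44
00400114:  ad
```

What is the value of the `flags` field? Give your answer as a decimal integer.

-1738491865858882387

`flags` follows `duration_ms` (4 B), `entries` (4 B), `version` (1 B), so it starts at offset 4 + 4 + 1 = 9 and occupies 8 bytes.
Bytes at offsets 9..16: E7 DF A2 DB E2 93 44 AD.
Big-endian: lowest address holds the most-significant byte.
The bytes are already most-significant first: 0xE7DFA2DBE29344AD.
Top bit is set, so as a signed 64-bit value this is 0xE7DFA2DBE29344AD − 2^64 = -1738491865858882387.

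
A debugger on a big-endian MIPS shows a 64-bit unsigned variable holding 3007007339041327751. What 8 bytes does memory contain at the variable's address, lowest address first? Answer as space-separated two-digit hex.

29 BB 09 3E 38 8D 0A 87

3007007339041327751 in hexadecimal, padded to 64 bits, is 0x29BB093E388D0A87.
Split into bytes (most-significant first): 29 BB 09 3E 38 8D 0A 87.
Big-endian: lowest address holds the most-significant byte.
So the memory order matches the most-significant-first order: 29 BB 09 3E 38 8D 0A 87.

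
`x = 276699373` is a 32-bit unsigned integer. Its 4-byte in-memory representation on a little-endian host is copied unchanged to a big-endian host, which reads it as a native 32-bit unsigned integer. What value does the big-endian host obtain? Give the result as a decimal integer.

3977805328

276699373 in 32-bit hexadecimal is 0x107E18ED.
Stored little-endian, the bytes at ascending addresses are ED 18 7E 10.
Read back as big-endian, the last byte is least significant, giving 0xED187E10.
0xED187E10 = 3977805328.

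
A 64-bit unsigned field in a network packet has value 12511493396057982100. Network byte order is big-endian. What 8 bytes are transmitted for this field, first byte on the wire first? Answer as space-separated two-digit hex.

AD A1 C0 F4 79 AE 84 94

12511493396057982100 in hexadecimal, padded to 64 bits, is 0xADA1C0F479AE8494.
Split into bytes (most-significant first): AD A1 C0 F4 79 AE 84 94.
Big-endian stores the most-significant byte at the lowest address.
So the memory order matches the most-significant-first order: AD A1 C0 F4 79 AE 84 94.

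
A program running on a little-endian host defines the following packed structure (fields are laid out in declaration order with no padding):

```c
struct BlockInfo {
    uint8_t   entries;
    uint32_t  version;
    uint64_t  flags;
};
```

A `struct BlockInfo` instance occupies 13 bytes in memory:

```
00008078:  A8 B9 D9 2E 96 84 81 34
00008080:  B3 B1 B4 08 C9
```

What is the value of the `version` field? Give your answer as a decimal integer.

2519652793

`version` follows `entries` (1 byte), so it starts at byte offset 1 and occupies 4 bytes.
Bytes at offsets 1..4: B9 D9 2E 96.
Little-endian: lowest address holds the least-significant byte.
Reassemble most-significant byte first: 96 2E D9 B9 → 0x962ED9B9.
0x962ED9B9 = 2519652793.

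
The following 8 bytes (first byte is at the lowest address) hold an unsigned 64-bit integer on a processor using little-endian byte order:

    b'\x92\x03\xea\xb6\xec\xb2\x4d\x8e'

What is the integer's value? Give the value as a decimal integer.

10254048656343303058

Little-endian stores the least-significant byte at the lowest address.
Reassemble most-significant byte first: 8E 4D B2 EC B6 EA 03 92 → 0x8E4DB2ECB6EA0392.
0x8E4DB2ECB6EA0392 = 10254048656343303058.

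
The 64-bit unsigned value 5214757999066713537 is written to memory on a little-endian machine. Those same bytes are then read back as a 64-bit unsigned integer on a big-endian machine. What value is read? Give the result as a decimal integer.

13947084459377057352

5214757999066713537 in 64-bit hexadecimal is 0x485E8AC56BFF8DC1.
Stored little-endian, the bytes at ascending addresses are C1 8D FF 6B C5 8A 5E 48.
Read back as big-endian, the last byte is least significant, giving 0xC18DFF6BC58A5E48.
0xC18DFF6BC58A5E48 = 13947084459377057352.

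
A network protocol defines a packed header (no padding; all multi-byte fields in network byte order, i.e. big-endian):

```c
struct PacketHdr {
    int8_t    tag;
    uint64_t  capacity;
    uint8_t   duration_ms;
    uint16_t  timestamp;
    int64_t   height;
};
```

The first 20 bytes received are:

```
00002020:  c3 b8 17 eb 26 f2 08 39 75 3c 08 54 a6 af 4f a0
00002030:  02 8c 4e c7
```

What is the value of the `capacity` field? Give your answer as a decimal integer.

`capacity` follows `tag` (1 byte), so it starts at byte offset 1 and occupies 8 bytes.
Bytes at offsets 1..8: B8 17 EB 26 F2 08 39 75.
Big-endian stores the most-significant byte at the lowest address.
The bytes are already most-significant first: 0xB817EB26F2083975.
0xB817EB26F2083975 = 13265329779944995189.

13265329779944995189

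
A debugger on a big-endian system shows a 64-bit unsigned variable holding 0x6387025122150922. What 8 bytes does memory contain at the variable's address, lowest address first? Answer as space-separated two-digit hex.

Split into bytes (most-significant first): 63 87 02 51 22 15 09 22.
Big-endian stores the most-significant byte at the lowest address.
So the memory order matches the most-significant-first order: 63 87 02 51 22 15 09 22.

63 87 02 51 22 15 09 22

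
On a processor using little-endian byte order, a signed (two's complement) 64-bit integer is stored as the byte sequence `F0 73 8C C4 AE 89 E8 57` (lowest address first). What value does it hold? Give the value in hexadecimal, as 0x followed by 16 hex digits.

0x57E889AEC48C73F0

In little-endian order the low byte comes first in memory.
Reassemble most-significant byte first: 57 E8 89 AE C4 8C 73 F0 → 0x57E889AEC48C73F0.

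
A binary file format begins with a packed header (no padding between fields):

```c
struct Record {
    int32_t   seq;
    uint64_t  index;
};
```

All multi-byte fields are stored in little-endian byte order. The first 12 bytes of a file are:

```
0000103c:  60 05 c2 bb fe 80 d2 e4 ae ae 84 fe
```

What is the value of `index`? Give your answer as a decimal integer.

`index` follows `seq` (4 bytes), so it starts at byte offset 4 and occupies 8 bytes.
Bytes at offsets 4..11: FE 80 D2 E4 AE AE 84 FE.
Little-endian stores the least-significant byte at the lowest address.
Reassemble most-significant byte first: FE 84 AE AE E4 D2 80 FE → 0xFE84AEAEE4D280FE.
0xFE84AEAEE4D280FE = 18339975648746045694.

18339975648746045694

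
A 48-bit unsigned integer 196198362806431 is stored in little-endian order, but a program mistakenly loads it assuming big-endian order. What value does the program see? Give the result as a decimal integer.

196198362806431 in 48-bit hexadecimal is 0xB270FDB8789F.
Stored little-endian, the bytes at ascending addresses are 9F 78 B8 FD 70 B2.
Read back as big-endian, the last byte is least significant, giving 0x9F78B8FD70B2.
0x9F78B8FD70B2 = 175340848509106.

175340848509106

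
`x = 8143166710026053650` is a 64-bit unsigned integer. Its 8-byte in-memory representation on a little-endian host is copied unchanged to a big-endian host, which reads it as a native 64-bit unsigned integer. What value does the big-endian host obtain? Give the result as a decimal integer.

1344574601800581745

8143166710026053650 in 64-bit hexadecimal is 0x710256FA79E3A812.
Stored little-endian, the bytes at ascending addresses are 12 A8 E3 79 FA 56 02 71.
Read back as big-endian, the last byte is least significant, giving 0x12A8E379FA560271.
0x12A8E379FA560271 = 1344574601800581745.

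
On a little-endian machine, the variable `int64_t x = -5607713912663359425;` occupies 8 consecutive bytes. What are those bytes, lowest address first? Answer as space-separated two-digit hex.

Two's complement of -5607713912663359425 in 64 bits: 5607713912663359425 = 0x4DD29A17B650BFC1; invert → 0xB22D65E849AF403E; add 1 → 0xB22D65E849AF403F.
Split into bytes (most-significant first): B2 2D 65 E8 49 AF 40 3F.
In little-endian order the low byte comes first in memory.
So at ascending addresses the bytes are 3F 40 AF 49 E8 65 2D B2.

3F 40 AF 49 E8 65 2D B2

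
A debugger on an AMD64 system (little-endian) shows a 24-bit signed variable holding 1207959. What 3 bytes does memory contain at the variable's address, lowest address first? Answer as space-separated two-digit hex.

97 6E 12

1207959 in hexadecimal, padded to 24 bits, is 0x126E97.
Split into bytes (most-significant first): 12 6E 97.
Little-endian: lowest address holds the least-significant byte.
So at ascending addresses the bytes are 97 6E 12.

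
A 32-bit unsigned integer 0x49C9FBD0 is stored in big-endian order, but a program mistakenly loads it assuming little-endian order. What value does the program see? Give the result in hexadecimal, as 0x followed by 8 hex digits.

0xD0FBC949

Stored big-endian, the bytes at ascending addresses are 49 C9 FB D0.
Read back as little-endian, the first byte is least significant, giving 0xD0FBC949.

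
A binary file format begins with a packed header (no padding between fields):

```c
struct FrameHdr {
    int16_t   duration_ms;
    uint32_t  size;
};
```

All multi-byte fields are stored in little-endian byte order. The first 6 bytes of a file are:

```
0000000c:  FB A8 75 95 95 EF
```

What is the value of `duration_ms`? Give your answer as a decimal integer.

-22277

`duration_ms` is the first field, at byte offset 0, occupying 2 bytes.
Bytes at offsets 0..1: FB A8.
Little-endian stores the least-significant byte at the lowest address.
Reassemble most-significant byte first: A8 FB → 0xA8FB.
Top bit is set, so as a signed 16-bit value this is 0xA8FB − 2^16 = -22277.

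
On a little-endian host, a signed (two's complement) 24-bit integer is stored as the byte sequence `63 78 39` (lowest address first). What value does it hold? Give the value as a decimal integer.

Little-endian stores the least-significant byte at the lowest address.
Reassemble most-significant byte first: 39 78 63 → 0x397863.
0x397863 = 3766371.

3766371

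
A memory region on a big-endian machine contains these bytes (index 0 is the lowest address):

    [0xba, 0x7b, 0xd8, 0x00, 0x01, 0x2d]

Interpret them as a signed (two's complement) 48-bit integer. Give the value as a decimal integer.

In big-endian order the high byte comes first in memory.
The bytes are already most-significant first: 0xBA7BD800012D.
Top bit is set, so as a signed 48-bit value this is 0xBA7BD800012D − 2^48 = -76433909087955.

-76433909087955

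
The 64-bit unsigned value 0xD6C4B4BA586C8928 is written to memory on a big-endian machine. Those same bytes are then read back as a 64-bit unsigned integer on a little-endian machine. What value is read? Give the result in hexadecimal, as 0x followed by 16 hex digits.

Stored big-endian, the bytes at ascending addresses are D6 C4 B4 BA 58 6C 89 28.
Read back as little-endian, the first byte is least significant, giving 0x28896C58BAB4C4D6.

0x28896C58BAB4C4D6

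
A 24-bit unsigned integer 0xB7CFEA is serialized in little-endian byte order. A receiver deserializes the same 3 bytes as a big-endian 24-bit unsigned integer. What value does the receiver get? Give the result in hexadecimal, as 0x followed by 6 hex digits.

0xEACFB7

Stored little-endian, the bytes at ascending addresses are EA CF B7.
Read back as big-endian, the last byte is least significant, giving 0xEACFB7.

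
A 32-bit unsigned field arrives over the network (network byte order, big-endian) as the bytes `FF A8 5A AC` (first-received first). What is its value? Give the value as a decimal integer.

In big-endian order the high byte comes first in memory.
The bytes are already most-significant first: 0xFFA85AAC.
0xFFA85AAC = 4289223340.

4289223340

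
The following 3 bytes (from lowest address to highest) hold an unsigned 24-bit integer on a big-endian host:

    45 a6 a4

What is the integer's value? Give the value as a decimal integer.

Big-endian: lowest address holds the most-significant byte.
The bytes are already most-significant first: 0x45A6A4.
0x45A6A4 = 4564644.

4564644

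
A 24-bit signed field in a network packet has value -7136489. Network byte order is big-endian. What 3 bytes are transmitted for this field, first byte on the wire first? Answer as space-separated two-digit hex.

Two's complement of -7136489 in 24 bits: 7136489 = 0x6CE4E9; invert → 0x931B16; add 1 → 0x931B17.
Split into bytes (most-significant first): 93 1B 17.
Big-endian: lowest address holds the most-significant byte.
So the memory order matches the most-significant-first order: 93 1B 17.

93 1B 17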